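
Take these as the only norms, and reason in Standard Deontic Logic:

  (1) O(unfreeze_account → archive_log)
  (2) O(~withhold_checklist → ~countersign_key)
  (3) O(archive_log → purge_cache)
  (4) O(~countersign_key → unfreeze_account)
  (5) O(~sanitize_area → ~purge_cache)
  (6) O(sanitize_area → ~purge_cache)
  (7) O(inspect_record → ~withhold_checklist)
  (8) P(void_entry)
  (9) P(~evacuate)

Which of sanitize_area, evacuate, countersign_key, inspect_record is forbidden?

Premises 6 and 5 cover both cases: O(sanitize_area → ~purge_cache) and O(~sanitize_area → ~purge_cache). Since sanitize_area ∨ ~sanitize_area is a tautology, O(~purge_cache) follows.
The contrapositive of premise 3 (O(archive_log → purge_cache)) is O(~purge_cache → ~archive_log), and O(~purge_cache) is already established, so O(~archive_log).
Premise 1, O(unfreeze_account → archive_log), contraposes to O(~archive_log → ~unfreeze_account); with O(~archive_log) we get O(~unfreeze_account).
Premise 4, O(~countersign_key → unfreeze_account), contraposes to O(~unfreeze_account → countersign_key); with O(~unfreeze_account) we get O(countersign_key).
The contrapositive of premise 2 (O(~withhold_checklist → ~countersign_key)) is O(countersign_key → withhold_checklist), and O(countersign_key) is already established, so O(withhold_checklist).
Premise 7 is O(inspect_record → ~withhold_checklist); contrapositively O(withhold_checklist → ~inspect_record). Since O(withhold_checklist) holds, K gives O(~inspect_record).
So O(~inspect_record) holds, i.e. inspect_record is forbidden. None of the other listed options is forbidden under the premises.

inspect_record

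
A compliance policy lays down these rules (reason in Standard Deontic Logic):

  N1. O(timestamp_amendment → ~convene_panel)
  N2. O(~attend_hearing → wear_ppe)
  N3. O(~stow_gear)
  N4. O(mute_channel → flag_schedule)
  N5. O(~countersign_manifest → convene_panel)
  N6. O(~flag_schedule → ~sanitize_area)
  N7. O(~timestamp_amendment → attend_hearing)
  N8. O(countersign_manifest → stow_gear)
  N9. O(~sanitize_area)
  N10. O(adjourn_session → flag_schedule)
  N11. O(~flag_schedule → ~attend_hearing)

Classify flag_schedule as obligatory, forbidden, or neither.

From premise 3 we have O(~stow_gear).
Premise 8, O(countersign_manifest → stow_gear), contraposes to O(~stow_gear → ~countersign_manifest); with O(~stow_gear) we get O(~countersign_manifest).
Applying K to premise 5 (O(~countersign_manifest → convene_panel)) and O(~countersign_manifest) yields O(convene_panel).
Premise 1 is O(timestamp_amendment → ~convene_panel); contrapositively O(convene_panel → ~timestamp_amendment). Since O(convene_panel) holds, K gives O(~timestamp_amendment).
Premise 7 is O(~timestamp_amendment → attend_hearing); since O(~timestamp_amendment), deontic closure gives O(attend_hearing).
Premise 11, O(~flag_schedule → ~attend_hearing), contraposes to O(attend_hearing → flag_schedule); with O(attend_hearing) we get O(flag_schedule).
Premises 2, 4, 6, 9, 10 do not contribute to this derivation.
Hence flag_schedule is obligatory.

Obligatory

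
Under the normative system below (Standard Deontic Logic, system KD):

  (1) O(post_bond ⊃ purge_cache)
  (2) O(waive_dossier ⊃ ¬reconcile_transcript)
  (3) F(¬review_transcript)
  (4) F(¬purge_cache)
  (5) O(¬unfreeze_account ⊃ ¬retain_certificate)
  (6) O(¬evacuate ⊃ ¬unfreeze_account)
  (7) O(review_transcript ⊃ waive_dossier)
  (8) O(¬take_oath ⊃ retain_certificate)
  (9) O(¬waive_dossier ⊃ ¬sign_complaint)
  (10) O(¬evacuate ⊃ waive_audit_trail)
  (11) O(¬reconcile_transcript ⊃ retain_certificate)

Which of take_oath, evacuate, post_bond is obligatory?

Premise 3, F(¬review_transcript), is equivalent to O(review_transcript).
Applying K to premise 7 (O(review_transcript ⊃ waive_dossier)) and O(review_transcript) yields O(waive_dossier).
From O(waive_dossier) and premise 2, O(waive_dossier ⊃ ¬reconcile_transcript), we obtain O(¬reconcile_transcript).
Premise 11 is O(¬reconcile_transcript ⊃ retain_certificate); since O(¬reconcile_transcript), deontic closure gives O(retain_certificate).
Premise 5 is O(¬unfreeze_account ⊃ ¬retain_certificate); contrapositively O(retain_certificate ⊃ unfreeze_account). Since O(retain_certificate) holds, K gives O(unfreeze_account).
Premise 6, O(¬evacuate ⊃ ¬unfreeze_account), contraposes to O(unfreeze_account ⊃ evacuate); with O(unfreeze_account) we get O(evacuate).
So O(evacuate) holds — evacuate is obligatory. None of the other listed options is made obligatory by any chain of premises.

evacuate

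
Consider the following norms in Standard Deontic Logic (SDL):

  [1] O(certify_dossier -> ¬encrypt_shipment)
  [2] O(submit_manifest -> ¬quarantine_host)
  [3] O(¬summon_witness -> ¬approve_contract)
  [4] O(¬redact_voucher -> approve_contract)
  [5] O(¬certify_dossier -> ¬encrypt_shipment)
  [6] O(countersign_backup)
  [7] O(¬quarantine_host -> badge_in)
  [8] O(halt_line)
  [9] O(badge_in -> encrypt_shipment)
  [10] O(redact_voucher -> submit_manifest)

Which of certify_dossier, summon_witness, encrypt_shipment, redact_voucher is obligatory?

By case analysis on ¬certify_dossier: premise 5 gives O(¬certify_dossier -> ¬encrypt_shipment) and premise 1 gives O(certify_dossier -> ¬encrypt_shipment), so O(¬encrypt_shipment) either way.
Premise 9 is O(badge_in -> encrypt_shipment); contrapositively O(¬encrypt_shipment -> ¬badge_in). Since O(¬encrypt_shipment) holds, K gives O(¬badge_in).
Premise 7, O(¬quarantine_host -> badge_in), contraposes to O(¬badge_in -> quarantine_host); with O(¬badge_in) we get O(quarantine_host).
Premise 2, O(submit_manifest -> ¬quarantine_host), contraposes to O(quarantine_host -> ¬submit_manifest); with O(quarantine_host) we get O(¬submit_manifest).
Premise 10, O(redact_voucher -> submit_manifest), contraposes to O(¬submit_manifest -> ¬redact_voucher); with O(¬submit_manifest) we get O(¬redact_voucher).
From O(¬redact_voucher) and premise 4, O(¬redact_voucher -> approve_contract), we obtain O(approve_contract).
Premise 3 is O(¬summon_witness -> ¬approve_contract); contrapositively O(approve_contract -> summon_witness). Since O(approve_contract) holds, K gives O(summon_witness).
So O(summon_witness) holds — summon_witness is obligatory. None of the other listed options is made obligatory by any chain of premises.

summon_witness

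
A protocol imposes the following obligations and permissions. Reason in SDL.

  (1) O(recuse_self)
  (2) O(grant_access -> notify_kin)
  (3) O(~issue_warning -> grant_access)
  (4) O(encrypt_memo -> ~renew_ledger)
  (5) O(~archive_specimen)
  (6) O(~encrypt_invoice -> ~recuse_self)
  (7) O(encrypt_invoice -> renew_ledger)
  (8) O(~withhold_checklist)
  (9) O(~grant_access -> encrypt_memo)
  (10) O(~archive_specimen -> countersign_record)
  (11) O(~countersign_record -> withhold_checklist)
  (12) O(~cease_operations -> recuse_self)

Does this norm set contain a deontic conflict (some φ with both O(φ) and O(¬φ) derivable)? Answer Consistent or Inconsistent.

Consistent

Premise 11 is O(~countersign_record -> withhold_checklist), but O(~countersign_record) is not derivable from the premises, so it does not yield O(withhold_checklist).
So O(withhold_checklist) is not derivable, and the apparent clash with O(~withhold_checklist) does not arise.
A world satisfying every obligation exists (e.g. archive_specimen=false, cease_operations=false, countersign_record=true, encrypt_invoice=true, encrypt_memo=false, grant_access=true, issue_warning=false, notify_kin=true, recuse_self=true, renew_ledger=true, withhold_checklist=false); no atom is both obligatory and forbidden, so the set is consistent.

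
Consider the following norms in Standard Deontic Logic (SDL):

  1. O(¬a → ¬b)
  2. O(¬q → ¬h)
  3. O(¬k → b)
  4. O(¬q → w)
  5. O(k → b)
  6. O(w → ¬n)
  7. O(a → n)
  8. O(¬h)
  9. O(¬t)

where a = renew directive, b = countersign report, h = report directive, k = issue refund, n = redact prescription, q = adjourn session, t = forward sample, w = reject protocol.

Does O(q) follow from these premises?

Premises 5 and 3 are O(k → b) and O(¬k → b); every ideal world satisfies k or ¬k, so in either case b holds — hence O(b).
Premise 1, O(¬a → ¬b), contraposes to O(b → a); with O(b) we get O(a).
From O(a) and premise 7, O(a → n), we obtain O(n).
Premise 6, O(w → ¬n), contraposes to O(n → ¬w); with O(n) we get O(¬w).
Premise 4, O(¬q → w), contraposes to O(¬w → q); with O(¬w) we get O(q).
Premises 2, 8, 9 do not contribute to this derivation.
So O(q) follows.

Yes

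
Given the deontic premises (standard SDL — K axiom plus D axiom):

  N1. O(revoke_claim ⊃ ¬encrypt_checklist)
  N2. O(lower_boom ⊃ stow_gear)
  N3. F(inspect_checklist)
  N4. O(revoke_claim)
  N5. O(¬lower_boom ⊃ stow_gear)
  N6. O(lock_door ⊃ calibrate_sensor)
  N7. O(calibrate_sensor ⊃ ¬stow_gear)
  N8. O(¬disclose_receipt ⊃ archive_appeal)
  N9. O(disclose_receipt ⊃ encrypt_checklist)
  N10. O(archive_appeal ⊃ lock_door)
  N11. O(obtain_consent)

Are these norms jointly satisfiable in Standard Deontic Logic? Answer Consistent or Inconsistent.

Inconsistent

Premises 2 and 5 are O(lower_boom ⊃ stow_gear) and O(¬lower_boom ⊃ stow_gear); every ideal world satisfies lower_boom or ¬lower_boom, so in either case stow_gear holds — hence O(stow_gear).
The contrapositive of premise 7 (O(calibrate_sensor ⊃ ¬stow_gear)) is O(stow_gear ⊃ ¬calibrate_sensor), and O(stow_gear) is already established, so O(¬calibrate_sensor).
The contrapositive of premise 6 (O(lock_door ⊃ calibrate_sensor)) is O(¬calibrate_sensor ⊃ ¬lock_door), and O(¬calibrate_sensor) is already established, so O(¬lock_door).
Premise 10, O(archive_appeal ⊃ lock_door), contraposes to O(¬lock_door ⊃ ¬archive_appeal); with O(¬lock_door) we get O(¬archive_appeal).
Premise 8 is O(¬disclose_receipt ⊃ archive_appeal); contrapositively O(¬archive_appeal ⊃ disclose_receipt). Since O(¬archive_appeal) holds, K gives O(disclose_receipt).
Applying K to premise 9 (O(disclose_receipt ⊃ encrypt_checklist)) and O(disclose_receipt) yields O(encrypt_checklist).
The contrapositive of premise 1 (O(revoke_claim ⊃ ¬encrypt_checklist)) is O(encrypt_checklist ⊃ ¬revoke_claim), and O(encrypt_checklist) is already established, so O(¬revoke_claim).
Yet premise 4 states O(revoke_claim).
We now have both O(¬revoke_claim) and O(revoke_claim) — revoke_claim is simultaneously obligatory and forbidden, violating the D-axiom.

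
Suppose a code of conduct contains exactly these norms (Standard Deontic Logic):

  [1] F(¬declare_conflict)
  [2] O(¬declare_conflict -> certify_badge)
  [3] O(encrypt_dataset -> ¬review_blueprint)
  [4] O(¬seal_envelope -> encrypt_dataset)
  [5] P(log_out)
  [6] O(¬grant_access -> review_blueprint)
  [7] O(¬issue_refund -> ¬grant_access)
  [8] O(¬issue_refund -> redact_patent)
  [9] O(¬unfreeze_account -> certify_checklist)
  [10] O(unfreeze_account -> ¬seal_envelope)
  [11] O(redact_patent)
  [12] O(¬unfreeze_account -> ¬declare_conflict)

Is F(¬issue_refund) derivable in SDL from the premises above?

Premise 1, F(¬declare_conflict), is equivalent to O(declare_conflict).
The contrapositive of premise 12 (O(¬unfreeze_account -> ¬declare_conflict)) is O(declare_conflict -> unfreeze_account), and O(declare_conflict) is already established, so O(unfreeze_account).
Premise 10 is O(unfreeze_account -> ¬seal_envelope); since O(unfreeze_account), deontic closure gives O(¬seal_envelope).
With premise 4, O(¬seal_envelope -> encrypt_dataset), the K-axiom yields O(encrypt_dataset).
Applying K to premise 3 (O(encrypt_dataset -> ¬review_blueprint)) and O(encrypt_dataset) yields O(¬review_blueprint).
Premise 6 is O(¬grant_access -> review_blueprint); contrapositively O(¬review_blueprint -> grant_access). Since O(¬review_blueprint) holds, K gives O(grant_access).
The contrapositive of premise 7 (O(¬issue_refund -> ¬grant_access)) is O(grant_access -> issue_refund), and O(grant_access) is already established, so O(issue_refund).
Premises 2, 5, 8, 9, 11 do not contribute to this derivation.
So O(issue_refund) holds, i.e. F(¬issue_refund). The claim follows.

Yes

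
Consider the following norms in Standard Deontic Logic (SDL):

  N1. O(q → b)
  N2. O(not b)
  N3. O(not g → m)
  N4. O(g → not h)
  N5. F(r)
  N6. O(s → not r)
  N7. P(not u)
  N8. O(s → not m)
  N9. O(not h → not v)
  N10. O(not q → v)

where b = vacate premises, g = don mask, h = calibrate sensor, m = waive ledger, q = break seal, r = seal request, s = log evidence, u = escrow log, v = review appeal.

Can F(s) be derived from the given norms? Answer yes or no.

Yes

Premise 2 states O(not b) outright.
The contrapositive of premise 1 (O(q → b)) is O(not b → not q), and O(not b) is already established, so O(not q).
With premise 10, O(not q → v), the K-axiom yields O(v).
Premise 9, O(not h → not v), contraposes to O(v → h); with O(v) we get O(h).
Premise 4, O(g → not h), contraposes to O(h → not g); with O(h) we get O(not g).
Applying K to premise 3 (O(not g → m)) and O(not g) yields O(m).
Premise 8, O(s → not m), contraposes to O(m → not s); with O(m) we get O(not s).
Premises 5, 6, 7 do not contribute to this derivation.
So O(not s) holds, i.e. F(s). The claim follows.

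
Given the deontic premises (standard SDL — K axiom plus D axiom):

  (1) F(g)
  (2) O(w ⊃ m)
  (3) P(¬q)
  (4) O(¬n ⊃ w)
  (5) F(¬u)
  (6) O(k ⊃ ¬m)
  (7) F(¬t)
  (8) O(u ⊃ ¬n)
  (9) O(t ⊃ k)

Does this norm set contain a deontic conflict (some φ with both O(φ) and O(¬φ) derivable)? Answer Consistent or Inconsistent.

Inconsistent

Premise 5, F(¬u), is equivalent to O(u).
From O(u) and premise 8, O(u ⊃ ¬n), we obtain O(¬n).
Premise 4 is O(¬n ⊃ w); since O(¬n), deontic closure gives O(w).
From O(w) and premise 2, O(w ⊃ m), we obtain O(m).
Premise 6 is O(k ⊃ ¬m); contrapositively O(m ⊃ ¬k). Since O(m) holds, K gives O(¬k).
Premise 9, O(t ⊃ k), contraposes to O(¬k ⊃ ¬t); with O(¬k) we get O(¬t).
However, F(¬t) at premise 7 amounts to O(t).
We now have both O(¬t) and O(t) — t is simultaneously obligatory and forbidden, violating the D-axiom.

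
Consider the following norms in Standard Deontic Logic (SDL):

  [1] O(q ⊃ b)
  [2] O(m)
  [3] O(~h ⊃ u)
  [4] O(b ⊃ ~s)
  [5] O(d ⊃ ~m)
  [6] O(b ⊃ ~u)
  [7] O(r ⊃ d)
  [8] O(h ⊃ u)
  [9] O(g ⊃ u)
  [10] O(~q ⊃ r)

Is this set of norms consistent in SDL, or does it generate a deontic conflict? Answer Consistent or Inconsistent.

Inconsistent

By case analysis on h: premise 8 gives O(h ⊃ u) and premise 3 gives O(~h ⊃ u), so O(u) either way.
Premise 6 is O(b ⊃ ~u); contrapositively O(u ⊃ ~b). Since O(u) holds, K gives O(~b).
Premise 1, O(q ⊃ b), contraposes to O(~b ⊃ ~q); with O(~b) we get O(~q).
Premise 10 is O(~q ⊃ r); since O(~q), deontic closure gives O(r).
From O(r) and premise 7, O(r ⊃ d), we obtain O(d).
With premise 5, O(d ⊃ ~m), the K-axiom yields O(~m).
Yet premise 2 states O(m).
We now have both O(~m) and O(m) — m is simultaneously obligatory and forbidden, violating the D-axiom.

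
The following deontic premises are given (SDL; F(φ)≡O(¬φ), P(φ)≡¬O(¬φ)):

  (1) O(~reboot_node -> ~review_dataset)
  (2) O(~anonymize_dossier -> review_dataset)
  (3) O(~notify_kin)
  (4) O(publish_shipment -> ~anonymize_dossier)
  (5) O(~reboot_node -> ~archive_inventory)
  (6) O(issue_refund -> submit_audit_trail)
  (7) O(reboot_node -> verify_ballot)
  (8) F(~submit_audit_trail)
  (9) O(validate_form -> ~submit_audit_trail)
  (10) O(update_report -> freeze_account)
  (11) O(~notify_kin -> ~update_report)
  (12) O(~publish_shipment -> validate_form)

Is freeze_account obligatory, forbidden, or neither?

Neither

Premise 10 is O(update_report -> freeze_account), but O(update_report) is not derivable from the premises, so it does not yield O(freeze_account).
No premise or chain of K-axiom applications forces O(freeze_account), and none forces O(~freeze_account). So freeze_account is neither obligatory nor forbidden under these norms.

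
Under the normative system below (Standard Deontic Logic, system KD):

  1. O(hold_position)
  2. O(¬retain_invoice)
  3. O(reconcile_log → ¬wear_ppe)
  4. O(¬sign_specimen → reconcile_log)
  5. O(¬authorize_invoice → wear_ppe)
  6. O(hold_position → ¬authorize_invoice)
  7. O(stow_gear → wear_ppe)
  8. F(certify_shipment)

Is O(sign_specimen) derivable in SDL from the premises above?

Yes

Premise 1 states O(hold_position) outright.
From O(hold_position) and premise 6, O(hold_position → ¬authorize_invoice), we obtain O(¬authorize_invoice).
With premise 5, O(¬authorize_invoice → wear_ppe), the K-axiom yields O(wear_ppe).
Premise 3 is O(reconcile_log → ¬wear_ppe); contrapositively O(wear_ppe → ¬reconcile_log). Since O(wear_ppe) holds, K gives O(¬reconcile_log).
The contrapositive of premise 4 (O(¬sign_specimen → reconcile_log)) is O(¬reconcile_log → sign_specimen), and O(¬reconcile_log) is already established, so O(sign_specimen).
Premises 2, 7, 8 do not contribute to this derivation.
So O(sign_specimen) follows.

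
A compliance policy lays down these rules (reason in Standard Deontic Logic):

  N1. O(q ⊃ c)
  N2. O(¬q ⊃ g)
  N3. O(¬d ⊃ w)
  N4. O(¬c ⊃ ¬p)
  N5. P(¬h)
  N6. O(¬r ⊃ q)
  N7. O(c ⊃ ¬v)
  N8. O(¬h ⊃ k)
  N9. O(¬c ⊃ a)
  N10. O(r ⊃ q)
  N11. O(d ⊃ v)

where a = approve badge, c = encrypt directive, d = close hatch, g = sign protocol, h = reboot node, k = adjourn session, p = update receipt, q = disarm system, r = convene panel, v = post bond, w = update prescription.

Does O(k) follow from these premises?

Premise 8 is O(¬h ⊃ k), but O(¬h) is not derivable from the premises (the permission P(¬h) asserts only ¬O(h), not O(¬h)), so it does not yield O(k).
No other premise forces O(k). An ideal world satisfying every premise can still have k false, so O(k) is not derivable.

No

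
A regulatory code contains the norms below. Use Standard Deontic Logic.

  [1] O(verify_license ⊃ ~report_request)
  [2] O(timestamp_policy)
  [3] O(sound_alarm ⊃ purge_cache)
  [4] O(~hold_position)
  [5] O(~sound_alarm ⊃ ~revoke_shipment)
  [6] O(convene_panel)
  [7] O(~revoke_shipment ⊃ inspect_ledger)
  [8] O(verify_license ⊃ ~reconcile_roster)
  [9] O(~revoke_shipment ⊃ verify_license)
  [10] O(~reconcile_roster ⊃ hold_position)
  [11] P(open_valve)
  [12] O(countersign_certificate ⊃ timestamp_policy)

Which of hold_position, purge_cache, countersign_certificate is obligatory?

purge_cache

Premise 4 states O(~hold_position) outright.
Premise 10 is O(~reconcile_roster ⊃ hold_position); contrapositively O(~hold_position ⊃ reconcile_roster). Since O(~hold_position) holds, K gives O(reconcile_roster).
The contrapositive of premise 8 (O(verify_license ⊃ ~reconcile_roster)) is O(reconcile_roster ⊃ ~verify_license), and O(reconcile_roster) is already established, so O(~verify_license).
Premise 9 is O(~revoke_shipment ⊃ verify_license); contrapositively O(~verify_license ⊃ revoke_shipment). Since O(~verify_license) holds, K gives O(revoke_shipment).
The contrapositive of premise 5 (O(~sound_alarm ⊃ ~revoke_shipment)) is O(revoke_shipment ⊃ sound_alarm), and O(revoke_shipment) is already established, so O(sound_alarm).
From O(sound_alarm) and premise 3, O(sound_alarm ⊃ purge_cache), we obtain O(purge_cache).
So O(purge_cache) holds — purge_cache is obligatory. None of the other listed options is made obligatory by any chain of premises.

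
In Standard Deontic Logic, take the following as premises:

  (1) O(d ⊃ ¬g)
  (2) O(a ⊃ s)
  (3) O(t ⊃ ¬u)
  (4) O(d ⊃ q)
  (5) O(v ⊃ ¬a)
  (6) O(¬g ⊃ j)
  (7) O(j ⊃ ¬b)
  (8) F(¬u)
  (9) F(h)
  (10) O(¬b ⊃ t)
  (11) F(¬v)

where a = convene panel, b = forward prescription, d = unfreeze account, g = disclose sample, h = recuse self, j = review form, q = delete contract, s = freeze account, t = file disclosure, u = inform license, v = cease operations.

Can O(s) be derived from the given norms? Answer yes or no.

No

Premise 2 is O(a ⊃ s), but O(a) is not derivable from the premises, so it does not yield O(s).
No other premise forces O(s). An ideal world satisfying every premise can still have s false, so O(s) is not derivable.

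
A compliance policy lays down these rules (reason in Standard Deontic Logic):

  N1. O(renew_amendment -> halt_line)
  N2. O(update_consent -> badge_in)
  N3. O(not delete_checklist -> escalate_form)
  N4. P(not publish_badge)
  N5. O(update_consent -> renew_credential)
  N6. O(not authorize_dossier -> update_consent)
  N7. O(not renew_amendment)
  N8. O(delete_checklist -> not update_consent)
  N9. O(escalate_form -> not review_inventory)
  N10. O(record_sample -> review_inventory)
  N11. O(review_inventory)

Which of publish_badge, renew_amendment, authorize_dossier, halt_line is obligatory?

Premise 11 states O(review_inventory) outright.
The contrapositive of premise 9 (O(escalate_form -> not review_inventory)) is O(review_inventory -> not escalate_form), and O(review_inventory) is already established, so O(not escalate_form).
Premise 3 is O(not delete_checklist -> escalate_form); contrapositively O(not escalate_form -> delete_checklist). Since O(not escalate_form) holds, K gives O(delete_checklist).
From O(delete_checklist) and premise 8, O(delete_checklist -> not update_consent), we obtain O(not update_consent).
Premise 6 is O(not authorize_dossier -> update_consent); contrapositively O(not update_consent -> authorize_dossier). Since O(not update_consent) holds, K gives O(authorize_dossier).
So O(authorize_dossier) holds — authorize_dossier is obligatory. None of the other listed options is made obligatory by any chain of premises.

authorize_dossier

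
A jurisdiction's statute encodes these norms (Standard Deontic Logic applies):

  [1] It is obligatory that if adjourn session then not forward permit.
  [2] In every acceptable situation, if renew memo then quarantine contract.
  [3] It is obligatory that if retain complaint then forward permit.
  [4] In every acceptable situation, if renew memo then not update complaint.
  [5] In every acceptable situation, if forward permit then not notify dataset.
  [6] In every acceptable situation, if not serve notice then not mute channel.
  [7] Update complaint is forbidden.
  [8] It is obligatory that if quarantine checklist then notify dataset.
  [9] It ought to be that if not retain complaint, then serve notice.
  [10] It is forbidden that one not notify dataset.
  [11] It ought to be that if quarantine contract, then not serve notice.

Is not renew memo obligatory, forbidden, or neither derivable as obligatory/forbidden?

Obligatory

F(¬notify_dataset) at premise 10 means O(notify_dataset).
The contrapositive of premise 5 (O(forward_permit → ¬notify_dataset)) is O(notify_dataset → ¬forward_permit), and O(notify_dataset) is already established, so O(¬forward_permit).
Premise 3, O(retain_complaint → forward_permit), contraposes to O(¬forward_permit → ¬retain_complaint); with O(¬forward_permit) we get O(¬retain_complaint).
Premise 9 is O(¬retain_complaint → serve_notice); since O(¬retain_complaint), deontic closure gives O(serve_notice).
The contrapositive of premise 11 (O(quarantine_contract → ¬serve_notice)) is O(serve_notice → ¬quarantine_contract), and O(serve_notice) is already established, so O(¬quarantine_contract).
Premise 2, O(renew_memo → quarantine_contract), contraposes to O(¬quarantine_contract → ¬renew_memo); with O(¬quarantine_contract) we get O(¬renew_memo).
Premises 1, 4, 6, 7, 8 do not contribute to this derivation.
Hence ¬renew_memo is obligatory.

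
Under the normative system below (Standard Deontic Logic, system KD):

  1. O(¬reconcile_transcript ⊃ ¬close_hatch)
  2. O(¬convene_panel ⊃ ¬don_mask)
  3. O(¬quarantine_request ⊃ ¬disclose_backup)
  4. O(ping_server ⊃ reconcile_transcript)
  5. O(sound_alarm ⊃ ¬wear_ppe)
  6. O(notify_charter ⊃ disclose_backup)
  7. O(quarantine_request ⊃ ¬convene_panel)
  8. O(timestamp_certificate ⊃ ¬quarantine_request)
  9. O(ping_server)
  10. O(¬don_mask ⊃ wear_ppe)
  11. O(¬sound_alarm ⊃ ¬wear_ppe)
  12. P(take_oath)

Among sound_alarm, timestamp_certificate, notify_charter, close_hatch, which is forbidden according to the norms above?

By case analysis on ¬sound_alarm: premise 11 gives O(¬sound_alarm ⊃ ¬wear_ppe) and premise 5 gives O(sound_alarm ⊃ ¬wear_ppe), so O(¬wear_ppe) either way.
The contrapositive of premise 10 (O(¬don_mask ⊃ wear_ppe)) is O(¬wear_ppe ⊃ don_mask), and O(¬wear_ppe) is already established, so O(don_mask).
The contrapositive of premise 2 (O(¬convene_panel ⊃ ¬don_mask)) is O(don_mask ⊃ convene_panel), and O(don_mask) is already established, so O(convene_panel).
Premise 7 is O(quarantine_request ⊃ ¬convene_panel); contrapositively O(convene_panel ⊃ ¬quarantine_request). Since O(convene_panel) holds, K gives O(¬quarantine_request).
From O(¬quarantine_request) and premise 3, O(¬quarantine_request ⊃ ¬disclose_backup), we obtain O(¬disclose_backup).
The contrapositive of premise 6 (O(notify_charter ⊃ disclose_backup)) is O(¬disclose_backup ⊃ ¬notify_charter), and O(¬disclose_backup) is already established, so O(¬notify_charter).
So O(¬notify_charter) holds, i.e. notify_charter is forbidden. None of the other listed options is forbidden under the premises.

notify_charter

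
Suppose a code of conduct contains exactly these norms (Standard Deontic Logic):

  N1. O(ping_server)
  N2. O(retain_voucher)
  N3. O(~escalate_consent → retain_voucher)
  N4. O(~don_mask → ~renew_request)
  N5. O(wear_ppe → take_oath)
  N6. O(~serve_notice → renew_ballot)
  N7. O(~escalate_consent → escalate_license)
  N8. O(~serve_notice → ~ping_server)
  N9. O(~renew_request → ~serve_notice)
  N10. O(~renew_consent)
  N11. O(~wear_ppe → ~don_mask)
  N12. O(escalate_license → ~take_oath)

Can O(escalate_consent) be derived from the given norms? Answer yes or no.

Premise 1 states O(ping_server) outright.
Premise 8 is O(~serve_notice → ~ping_server); contrapositively O(ping_server → serve_notice). Since O(ping_server) holds, K gives O(serve_notice).
Premise 9, O(~renew_request → ~serve_notice), contraposes to O(serve_notice → renew_request); with O(serve_notice) we get O(renew_request).
The contrapositive of premise 4 (O(~don_mask → ~renew_request)) is O(renew_request → don_mask), and O(renew_request) is already established, so O(don_mask).
Premise 11 is O(~wear_ppe → ~don_mask); contrapositively O(don_mask → wear_ppe). Since O(don_mask) holds, K gives O(wear_ppe).
From O(wear_ppe) and premise 5, O(wear_ppe → take_oath), we obtain O(take_oath).
Premise 12, O(escalate_license → ~take_oath), contraposes to O(take_oath → ~escalate_license); with O(take_oath) we get O(~escalate_license).
Premise 7, O(~escalate_consent → escalate_license), contraposes to O(~escalate_license → escalate_consent); with O(~escalate_license) we get O(escalate_consent).
Premises 2, 3, 6, 10 do not contribute to this derivation.
So O(escalate_consent) follows.

Yes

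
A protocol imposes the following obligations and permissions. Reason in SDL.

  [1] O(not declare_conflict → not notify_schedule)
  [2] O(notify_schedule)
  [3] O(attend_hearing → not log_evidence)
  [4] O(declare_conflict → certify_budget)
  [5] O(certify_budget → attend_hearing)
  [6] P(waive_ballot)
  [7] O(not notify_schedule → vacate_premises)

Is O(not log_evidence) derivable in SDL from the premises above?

From premise 2 we have O(notify_schedule).
Premise 1 is O(not declare_conflict → not notify_schedule); contrapositively O(notify_schedule → declare_conflict). Since O(notify_schedule) holds, K gives O(declare_conflict).
Applying K to premise 4 (O(declare_conflict → certify_budget)) and O(declare_conflict) yields O(certify_budget).
Applying K to premise 5 (O(certify_budget → attend_hearing)) and O(certify_budget) yields O(attend_hearing).
Premise 3 is O(attend_hearing → not log_evidence); since O(attend_hearing), deontic closure gives O(not log_evidence).
Premises 6, 7 do not contribute to this derivation.
So O(not log_evidence) follows.

Yes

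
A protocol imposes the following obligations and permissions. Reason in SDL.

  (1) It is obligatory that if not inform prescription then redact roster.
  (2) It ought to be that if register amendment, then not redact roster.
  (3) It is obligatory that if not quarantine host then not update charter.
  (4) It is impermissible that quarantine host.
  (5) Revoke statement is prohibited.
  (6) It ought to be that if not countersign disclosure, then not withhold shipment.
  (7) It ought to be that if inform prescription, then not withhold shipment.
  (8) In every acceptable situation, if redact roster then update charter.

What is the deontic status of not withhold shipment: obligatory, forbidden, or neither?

Obligatory

Premise 4, F(quarantine_host), is equivalent to O(¬quarantine_host).
Applying K to premise 3 (O(¬quarantine_host → ¬update_charter)) and O(¬quarantine_host) yields O(¬update_charter).
Premise 8, O(redact_roster → update_charter), contraposes to O(¬update_charter → ¬redact_roster); with O(¬update_charter) we get O(¬redact_roster).
Premise 1 is O(¬inform_prescription → redact_roster); contrapositively O(¬redact_roster → inform_prescription). Since O(¬redact_roster) holds, K gives O(inform_prescription).
With premise 7, O(inform_prescription → ¬withhold_shipment), the K-axiom yields O(¬withhold_shipment).
Premises 2, 5, 6 do not contribute to this derivation.
Hence ¬withhold_shipment is obligatory.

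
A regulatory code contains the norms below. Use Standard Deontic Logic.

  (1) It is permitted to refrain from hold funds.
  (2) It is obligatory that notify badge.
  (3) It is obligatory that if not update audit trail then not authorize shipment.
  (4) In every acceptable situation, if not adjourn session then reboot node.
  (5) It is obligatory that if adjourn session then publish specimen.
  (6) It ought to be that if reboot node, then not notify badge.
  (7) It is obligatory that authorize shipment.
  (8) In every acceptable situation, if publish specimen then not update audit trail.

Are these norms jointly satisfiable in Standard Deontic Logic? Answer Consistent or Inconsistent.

Premise 2 states O(notify_badge) outright.
Premise 6 is O(reboot_node → ¬notify_badge); contrapositively O(notify_badge → ¬reboot_node). Since O(notify_badge) holds, K gives O(¬reboot_node).
Premise 4 is O(¬adjourn_session → reboot_node); contrapositively O(¬reboot_node → adjourn_session). Since O(¬reboot_node) holds, K gives O(adjourn_session).
Applying K to premise 5 (O(adjourn_session → publish_specimen)) and O(adjourn_session) yields O(publish_specimen).
Applying K to premise 8 (O(publish_specimen → ¬update_audit_trail)) and O(publish_specimen) yields O(¬update_audit_trail).
With premise 3, O(¬update_audit_trail → ¬authorize_shipment), the K-axiom yields O(¬authorize_shipment).
But premise 7 directly asserts O(authorize_shipment).
We now have both O(¬authorize_shipment) and O(authorize_shipment) — authorize_shipment is simultaneously obligatory and forbidden, violating the D-axiom.

Inconsistent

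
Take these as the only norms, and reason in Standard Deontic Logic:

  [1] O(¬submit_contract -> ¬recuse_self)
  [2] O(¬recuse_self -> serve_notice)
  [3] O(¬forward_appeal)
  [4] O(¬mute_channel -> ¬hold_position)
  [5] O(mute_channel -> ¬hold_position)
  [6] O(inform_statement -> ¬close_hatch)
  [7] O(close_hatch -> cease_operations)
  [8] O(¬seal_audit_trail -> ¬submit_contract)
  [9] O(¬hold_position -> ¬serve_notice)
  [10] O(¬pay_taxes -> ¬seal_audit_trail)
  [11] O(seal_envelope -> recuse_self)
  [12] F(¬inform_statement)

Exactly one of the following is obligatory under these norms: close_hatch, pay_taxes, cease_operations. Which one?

pay_taxes

By case analysis on ¬mute_channel: premise 4 gives O(¬mute_channel -> ¬hold_position) and premise 5 gives O(mute_channel -> ¬hold_position), so O(¬hold_position) either way.
From O(¬hold_position) and premise 9, O(¬hold_position -> ¬serve_notice), we obtain O(¬serve_notice).
The contrapositive of premise 2 (O(¬recuse_self -> serve_notice)) is O(¬serve_notice -> recuse_self), and O(¬serve_notice) is already established, so O(recuse_self).
The contrapositive of premise 1 (O(¬submit_contract -> ¬recuse_self)) is O(recuse_self -> submit_contract), and O(recuse_self) is already established, so O(submit_contract).
Premise 8 is O(¬seal_audit_trail -> ¬submit_contract); contrapositively O(submit_contract -> seal_audit_trail). Since O(submit_contract) holds, K gives O(seal_audit_trail).
The contrapositive of premise 10 (O(¬pay_taxes -> ¬seal_audit_trail)) is O(seal_audit_trail -> pay_taxes), and O(seal_audit_trail) is already established, so O(pay_taxes).
So O(pay_taxes) holds — pay_taxes is obligatory. None of the other listed options is made obligatory by any chain of premises.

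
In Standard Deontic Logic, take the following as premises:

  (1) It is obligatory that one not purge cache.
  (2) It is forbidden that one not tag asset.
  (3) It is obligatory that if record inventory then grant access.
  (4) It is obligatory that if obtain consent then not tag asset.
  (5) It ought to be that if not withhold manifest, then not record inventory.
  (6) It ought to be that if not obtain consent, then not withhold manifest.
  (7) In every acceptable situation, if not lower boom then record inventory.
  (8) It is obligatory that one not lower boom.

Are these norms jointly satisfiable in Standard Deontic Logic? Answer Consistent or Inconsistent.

Premise 2 is F(¬tag_asset), i.e. O(tag_asset).
Premise 4 is O(obtain_consent → ¬tag_asset); contrapositively O(tag_asset → ¬obtain_consent). Since O(tag_asset) holds, K gives O(¬obtain_consent).
With premise 6, O(¬obtain_consent → ¬withhold_manifest), the K-axiom yields O(¬withhold_manifest).
From O(¬withhold_manifest) and premise 5, O(¬withhold_manifest → ¬record_inventory), we obtain O(¬record_inventory).
Premise 7 is O(¬lower_boom → record_inventory); contrapositively O(¬record_inventory → lower_boom). Since O(¬record_inventory) holds, K gives O(lower_boom).
But premise 8 directly asserts O(¬lower_boom).
We now have both O(lower_boom) and O(¬lower_boom) — lower_boom is simultaneously obligatory and forbidden, violating the D-axiom.

Inconsistent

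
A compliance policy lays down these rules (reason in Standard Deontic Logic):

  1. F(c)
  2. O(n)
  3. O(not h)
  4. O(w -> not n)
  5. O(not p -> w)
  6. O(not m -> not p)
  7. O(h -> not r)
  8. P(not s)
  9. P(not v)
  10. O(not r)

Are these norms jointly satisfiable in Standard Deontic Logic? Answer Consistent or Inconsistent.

Premise 7 is O(h -> not r); even if O(not r) held, inferring O(h) would be affirming the consequent — invalid.
So O(h) is not derivable, and the apparent clash with O(not h) does not arise.
A world satisfying every obligation exists (e.g. c=false, h=false, m=true, n=true, p=true, r=false, s=false, v=false, w=false); no atom is both obligatory and forbidden, so the set is consistent.

Consistent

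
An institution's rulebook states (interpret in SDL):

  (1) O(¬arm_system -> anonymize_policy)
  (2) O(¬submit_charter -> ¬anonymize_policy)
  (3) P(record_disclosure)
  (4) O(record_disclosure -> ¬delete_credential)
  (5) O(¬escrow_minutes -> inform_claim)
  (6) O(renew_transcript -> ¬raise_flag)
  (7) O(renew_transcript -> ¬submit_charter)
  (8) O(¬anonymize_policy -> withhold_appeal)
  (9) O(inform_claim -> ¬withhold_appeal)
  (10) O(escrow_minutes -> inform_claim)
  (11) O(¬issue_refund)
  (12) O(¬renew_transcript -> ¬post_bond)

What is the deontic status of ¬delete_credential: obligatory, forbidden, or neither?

Premise 4 is O(record_disclosure -> ¬delete_credential), but O(record_disclosure) is not derivable from the premises (the permission P(record_disclosure) asserts only ¬O(¬record_disclosure), not O(record_disclosure)), so it does not yield O(¬delete_credential).
No premise or chain of K-axiom applications forces O(¬delete_credential), and none forces O(delete_credential). So ¬delete_credential is neither obligatory nor forbidden under these norms.

Neither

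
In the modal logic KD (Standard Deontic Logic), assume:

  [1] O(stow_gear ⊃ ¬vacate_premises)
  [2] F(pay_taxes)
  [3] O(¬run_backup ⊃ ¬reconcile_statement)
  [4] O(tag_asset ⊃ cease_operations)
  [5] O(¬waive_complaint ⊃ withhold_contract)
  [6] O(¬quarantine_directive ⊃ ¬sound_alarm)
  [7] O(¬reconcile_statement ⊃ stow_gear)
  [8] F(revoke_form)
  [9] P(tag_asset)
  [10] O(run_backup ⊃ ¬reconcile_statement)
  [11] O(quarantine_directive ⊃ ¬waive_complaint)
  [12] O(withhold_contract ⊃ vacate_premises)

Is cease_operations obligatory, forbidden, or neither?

Neither

Premise 4 is O(tag_asset ⊃ cease_operations), but O(tag_asset) is not derivable from the premises (the permission P(tag_asset) asserts only ¬O(¬tag_asset), not O(tag_asset)), so it does not yield O(cease_operations).
No premise or chain of K-axiom applications forces O(cease_operations), and none forces O(¬cease_operations). So cease_operations is neither obligatory nor forbidden under these norms.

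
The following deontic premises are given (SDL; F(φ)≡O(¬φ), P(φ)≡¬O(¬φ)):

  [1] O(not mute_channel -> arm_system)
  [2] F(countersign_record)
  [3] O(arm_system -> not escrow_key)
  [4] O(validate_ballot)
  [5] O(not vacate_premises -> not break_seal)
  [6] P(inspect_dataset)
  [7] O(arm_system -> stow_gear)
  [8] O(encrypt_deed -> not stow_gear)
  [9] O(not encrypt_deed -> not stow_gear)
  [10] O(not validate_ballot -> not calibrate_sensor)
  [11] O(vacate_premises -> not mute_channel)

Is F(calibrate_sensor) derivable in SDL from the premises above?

No

Premise 10 is O(not validate_ballot -> not calibrate_sensor), but O(not validate_ballot) is not derivable from the premises, so it does not yield O(not calibrate_sensor).
No other premise forces O(not calibrate_sensor). An ideal world satisfying every premise can still have calibrate_sensor true, so F(calibrate_sensor) is not derivable.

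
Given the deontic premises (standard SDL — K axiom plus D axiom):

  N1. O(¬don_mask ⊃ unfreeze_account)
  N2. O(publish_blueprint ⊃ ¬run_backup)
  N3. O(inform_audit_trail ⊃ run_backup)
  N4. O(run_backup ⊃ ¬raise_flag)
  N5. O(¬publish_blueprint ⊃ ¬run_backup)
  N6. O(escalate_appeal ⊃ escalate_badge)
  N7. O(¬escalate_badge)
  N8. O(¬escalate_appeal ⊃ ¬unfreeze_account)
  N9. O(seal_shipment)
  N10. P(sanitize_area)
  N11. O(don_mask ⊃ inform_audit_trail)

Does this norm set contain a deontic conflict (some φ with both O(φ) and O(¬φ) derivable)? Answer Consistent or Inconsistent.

Inconsistent

By case analysis on publish_blueprint: premise 2 gives O(publish_blueprint ⊃ ¬run_backup) and premise 5 gives O(¬publish_blueprint ⊃ ¬run_backup), so O(¬run_backup) either way.
Premise 3, O(inform_audit_trail ⊃ run_backup), contraposes to O(¬run_backup ⊃ ¬inform_audit_trail); with O(¬run_backup) we get O(¬inform_audit_trail).
Premise 11 is O(don_mask ⊃ inform_audit_trail); contrapositively O(¬inform_audit_trail ⊃ ¬don_mask). Since O(¬inform_audit_trail) holds, K gives O(¬don_mask).
Applying K to premise 1 (O(¬don_mask ⊃ unfreeze_account)) and O(¬don_mask) yields O(unfreeze_account).
The contrapositive of premise 8 (O(¬escalate_appeal ⊃ ¬unfreeze_account)) is O(unfreeze_account ⊃ escalate_appeal), and O(unfreeze_account) is already established, so O(escalate_appeal).
From O(escalate_appeal) and premise 6, O(escalate_appeal ⊃ escalate_badge), we obtain O(escalate_badge).
But premise 7 directly asserts O(¬escalate_badge).
We now have both O(escalate_badge) and O(¬escalate_badge) — escalate_badge is simultaneously obligatory and forbidden, violating the D-axiom.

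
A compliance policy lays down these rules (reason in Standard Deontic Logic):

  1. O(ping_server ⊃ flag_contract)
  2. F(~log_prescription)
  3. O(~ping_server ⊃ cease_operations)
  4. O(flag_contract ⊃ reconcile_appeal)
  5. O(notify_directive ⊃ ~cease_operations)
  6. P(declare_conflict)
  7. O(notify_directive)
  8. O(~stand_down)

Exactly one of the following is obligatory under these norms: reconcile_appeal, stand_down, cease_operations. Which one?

reconcile_appeal

Premise 7 gives O(notify_directive).
From O(notify_directive) and premise 5, O(notify_directive ⊃ ~cease_operations), we obtain O(~cease_operations).
Premise 3 is O(~ping_server ⊃ cease_operations); contrapositively O(~cease_operations ⊃ ping_server). Since O(~cease_operations) holds, K gives O(ping_server).
With premise 1, O(ping_server ⊃ flag_contract), the K-axiom yields O(flag_contract).
Premise 4 is O(flag_contract ⊃ reconcile_appeal); since O(flag_contract), deontic closure gives O(reconcile_appeal).
So O(reconcile_appeal) holds — reconcile_appeal is obligatory. None of the other listed options is made obligatory by any chain of premises.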